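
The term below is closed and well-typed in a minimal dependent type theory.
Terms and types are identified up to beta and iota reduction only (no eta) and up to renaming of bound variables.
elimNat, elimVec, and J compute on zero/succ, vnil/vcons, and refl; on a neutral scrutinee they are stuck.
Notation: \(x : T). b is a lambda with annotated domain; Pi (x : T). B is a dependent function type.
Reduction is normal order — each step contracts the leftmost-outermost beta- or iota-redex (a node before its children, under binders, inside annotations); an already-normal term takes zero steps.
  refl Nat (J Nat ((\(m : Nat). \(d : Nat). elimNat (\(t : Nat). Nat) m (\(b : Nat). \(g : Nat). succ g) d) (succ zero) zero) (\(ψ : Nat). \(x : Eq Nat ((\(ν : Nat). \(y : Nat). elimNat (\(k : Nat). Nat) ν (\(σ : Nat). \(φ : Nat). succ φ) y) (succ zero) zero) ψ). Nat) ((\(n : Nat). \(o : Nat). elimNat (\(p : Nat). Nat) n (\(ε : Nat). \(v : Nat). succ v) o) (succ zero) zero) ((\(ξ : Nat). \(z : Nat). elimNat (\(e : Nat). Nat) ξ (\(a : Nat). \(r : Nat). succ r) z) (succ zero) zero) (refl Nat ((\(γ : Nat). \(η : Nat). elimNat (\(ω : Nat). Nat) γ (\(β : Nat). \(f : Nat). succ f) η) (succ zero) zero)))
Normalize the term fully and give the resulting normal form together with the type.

normal form:
  refl Nat (succ zero)
the term's type:
  Eq Nat (succ zero) (succ zero)


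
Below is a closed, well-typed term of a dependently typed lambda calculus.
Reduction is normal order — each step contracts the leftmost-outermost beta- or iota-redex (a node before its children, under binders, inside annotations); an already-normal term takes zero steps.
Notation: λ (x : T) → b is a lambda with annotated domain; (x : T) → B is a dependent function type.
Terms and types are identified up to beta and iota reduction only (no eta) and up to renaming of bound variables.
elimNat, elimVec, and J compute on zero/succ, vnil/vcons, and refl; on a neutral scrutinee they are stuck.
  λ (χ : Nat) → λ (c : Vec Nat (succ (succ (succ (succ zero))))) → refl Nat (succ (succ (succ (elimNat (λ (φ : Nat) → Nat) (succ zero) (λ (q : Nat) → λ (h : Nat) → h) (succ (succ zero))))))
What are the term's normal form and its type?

reduced normal form:
  λ (χ : Nat) → λ (c : Vec Nat (succ (succ (succ (succ zero))))) → refl Nat (succ (succ (succ (succ zero))))
inferred type:
  (χ : Nat) → (c : Vec Nat (succ (succ (succ (succ zero))))) → Eq Nat (succ (succ (succ (succ zero)))) (succ (succ (succ (succ zero))))


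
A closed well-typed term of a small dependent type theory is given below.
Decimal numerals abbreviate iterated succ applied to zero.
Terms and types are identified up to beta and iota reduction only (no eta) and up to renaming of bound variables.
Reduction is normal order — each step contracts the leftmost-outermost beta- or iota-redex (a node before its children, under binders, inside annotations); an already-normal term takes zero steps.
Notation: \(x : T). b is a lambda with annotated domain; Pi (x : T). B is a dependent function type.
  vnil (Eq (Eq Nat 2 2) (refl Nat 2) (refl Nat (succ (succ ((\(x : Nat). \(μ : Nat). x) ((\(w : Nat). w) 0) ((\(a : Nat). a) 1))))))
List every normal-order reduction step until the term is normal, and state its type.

normal-order reduction:
  vnil (Eq (Eq Nat 2 2) (refl Nat 2) (refl Nat (succ (succ ((\(x : Nat). \(μ : Nat). x) ((\(w : Nat). w) 0) ((\(a : Nat). a) 1))))))
  ~> vnil (Eq (Eq Nat 2 2) (refl Nat 2) (refl Nat (succ (succ ((\(x : Nat). (\(μ : Nat). μ) 0) ((\(w : Nat). w) 1))))))
  ~> vnil (Eq (Eq Nat 2 2) (refl Nat 2) (refl Nat (succ (succ ((\(x : Nat). x) 0)))))
  ~> vnil (Eq (Eq Nat 2 2) (refl Nat 2) (refl Nat 2))
the term's type:
  Vec (Eq (Eq Nat 2 2) (refl Nat 2) (refl Nat 2)) 0


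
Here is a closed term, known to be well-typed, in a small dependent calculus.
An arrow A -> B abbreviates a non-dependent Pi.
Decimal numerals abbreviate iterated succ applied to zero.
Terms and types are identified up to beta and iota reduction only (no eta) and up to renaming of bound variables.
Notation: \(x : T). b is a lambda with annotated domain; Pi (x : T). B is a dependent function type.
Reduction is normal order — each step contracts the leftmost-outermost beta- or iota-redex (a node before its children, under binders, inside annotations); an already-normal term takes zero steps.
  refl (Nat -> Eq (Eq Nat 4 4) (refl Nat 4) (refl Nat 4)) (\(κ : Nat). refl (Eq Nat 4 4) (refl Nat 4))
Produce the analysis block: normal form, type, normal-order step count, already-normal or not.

reduced normal form:
  refl (Nat -> Eq (Eq Nat 4 4) (refl Nat 4) (refl Nat 4)) (\(κ : Nat). refl (Eq Nat 4 4) (refl Nat 4))
type:
  Eq (Nat -> Eq (Eq Nat 4 4) (refl Nat 4) (refl Nat 4)) (\(κ : Nat). refl (Eq Nat 4 4) (refl Nat 4)) (\(e : Nat). refl (Eq Nat 4 4) (refl Nat 4))
normal-order step count: 0
started in normal form: yes


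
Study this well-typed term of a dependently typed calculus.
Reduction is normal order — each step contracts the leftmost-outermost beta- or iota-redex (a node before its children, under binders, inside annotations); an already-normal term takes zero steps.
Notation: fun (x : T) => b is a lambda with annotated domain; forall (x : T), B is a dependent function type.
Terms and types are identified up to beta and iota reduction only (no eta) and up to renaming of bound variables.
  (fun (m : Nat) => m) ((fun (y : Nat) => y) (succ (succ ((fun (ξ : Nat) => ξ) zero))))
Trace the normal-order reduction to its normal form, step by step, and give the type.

normal-order reduction sequence:
  (fun (m : Nat) => m) ((fun (y : Nat) => y) (succ (succ ((fun (ξ : Nat) => ξ) zero))))
  ~> (fun (m : Nat) => m) (succ (succ ((fun (y : Nat) => y) zero)))
  ~> succ (succ ((fun (m : Nat) => m) zero))
  ~> succ (succ zero)
the term's type:
  Nat


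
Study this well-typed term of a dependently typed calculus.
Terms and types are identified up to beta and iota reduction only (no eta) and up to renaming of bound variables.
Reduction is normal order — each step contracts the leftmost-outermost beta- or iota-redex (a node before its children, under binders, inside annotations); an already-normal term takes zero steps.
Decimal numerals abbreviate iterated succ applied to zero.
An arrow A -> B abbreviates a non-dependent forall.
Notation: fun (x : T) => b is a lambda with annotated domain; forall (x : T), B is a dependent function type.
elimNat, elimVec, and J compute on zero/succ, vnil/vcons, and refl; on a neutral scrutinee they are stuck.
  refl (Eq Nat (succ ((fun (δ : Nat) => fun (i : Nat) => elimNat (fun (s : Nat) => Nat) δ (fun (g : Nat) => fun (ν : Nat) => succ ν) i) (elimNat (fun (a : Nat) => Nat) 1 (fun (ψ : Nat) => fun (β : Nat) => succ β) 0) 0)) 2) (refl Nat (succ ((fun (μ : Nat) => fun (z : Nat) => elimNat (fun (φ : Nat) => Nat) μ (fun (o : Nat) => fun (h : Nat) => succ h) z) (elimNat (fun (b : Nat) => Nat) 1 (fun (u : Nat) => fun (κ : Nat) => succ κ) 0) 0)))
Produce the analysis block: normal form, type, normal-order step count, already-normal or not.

reduced normal form:
  refl (Eq Nat 2 2) (refl Nat 2)
type:
  Eq (Eq Nat 2 2) (refl Nat 2) (refl Nat 2)
normal-order step count: 8
already normal: no
first redex: a beta-redex


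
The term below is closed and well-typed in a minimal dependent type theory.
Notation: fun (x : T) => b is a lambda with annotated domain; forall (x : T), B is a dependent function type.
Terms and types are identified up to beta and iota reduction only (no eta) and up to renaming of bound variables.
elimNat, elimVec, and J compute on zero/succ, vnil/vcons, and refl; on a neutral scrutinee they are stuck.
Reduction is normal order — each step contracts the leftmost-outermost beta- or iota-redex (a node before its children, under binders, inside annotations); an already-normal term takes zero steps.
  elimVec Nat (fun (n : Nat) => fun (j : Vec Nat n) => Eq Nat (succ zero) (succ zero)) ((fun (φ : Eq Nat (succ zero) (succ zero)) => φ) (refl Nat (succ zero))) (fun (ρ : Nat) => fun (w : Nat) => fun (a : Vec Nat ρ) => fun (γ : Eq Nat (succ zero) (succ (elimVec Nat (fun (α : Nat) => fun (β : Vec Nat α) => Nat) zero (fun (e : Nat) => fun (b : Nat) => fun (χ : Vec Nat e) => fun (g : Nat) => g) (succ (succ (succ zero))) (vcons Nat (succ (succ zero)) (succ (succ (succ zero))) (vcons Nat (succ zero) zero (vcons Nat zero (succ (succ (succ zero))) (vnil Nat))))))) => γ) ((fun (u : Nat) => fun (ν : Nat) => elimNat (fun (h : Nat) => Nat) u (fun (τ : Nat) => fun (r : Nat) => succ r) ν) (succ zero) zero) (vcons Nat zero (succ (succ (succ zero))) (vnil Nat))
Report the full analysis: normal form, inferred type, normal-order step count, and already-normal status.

normal form:
  refl Nat (succ zero)
inferred type:
  Eq Nat (succ zero) (succ zero)
steps to reach normal form (normal order): 7
term was already normal: no
first redex: an elimVec iota-redex


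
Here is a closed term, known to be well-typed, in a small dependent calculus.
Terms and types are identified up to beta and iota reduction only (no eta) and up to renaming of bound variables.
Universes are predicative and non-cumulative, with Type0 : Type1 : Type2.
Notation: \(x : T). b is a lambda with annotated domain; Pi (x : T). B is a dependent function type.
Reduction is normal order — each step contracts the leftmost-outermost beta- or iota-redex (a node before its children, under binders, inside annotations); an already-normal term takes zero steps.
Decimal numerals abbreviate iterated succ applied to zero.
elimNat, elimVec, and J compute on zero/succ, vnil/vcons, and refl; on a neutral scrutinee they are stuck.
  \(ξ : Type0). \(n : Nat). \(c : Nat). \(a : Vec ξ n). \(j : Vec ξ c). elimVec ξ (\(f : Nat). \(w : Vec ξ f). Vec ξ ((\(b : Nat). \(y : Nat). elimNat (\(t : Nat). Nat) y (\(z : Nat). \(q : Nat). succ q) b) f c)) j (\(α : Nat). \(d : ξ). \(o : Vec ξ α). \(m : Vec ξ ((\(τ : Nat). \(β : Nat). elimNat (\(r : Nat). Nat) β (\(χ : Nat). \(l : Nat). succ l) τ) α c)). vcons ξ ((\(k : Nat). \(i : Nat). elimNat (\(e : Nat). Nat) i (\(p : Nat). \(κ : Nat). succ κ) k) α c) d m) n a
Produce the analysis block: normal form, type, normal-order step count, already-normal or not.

reduced normal form:
  \(ξ : Type0). \(n : Nat). \(c : Nat). \(a : Vec ξ n). \(j : Vec ξ c). elimVec ξ (\(f : Nat). \(w : Vec ξ f). Vec ξ (elimNat (\(b : Nat). Nat) c (\(y : Nat). \(t : Nat). succ t) f)) j (\(z : Nat). \(q : ξ). \(α : Vec ξ z). \(d : Vec ξ (elimNat (\(o : Nat). Nat) c (\(m : Nat). \(τ : Nat). succ τ) z)). vcons ξ (elimNat (\(β : Nat). Nat) c (\(r : Nat). \(χ : Nat). succ χ) z) q d) n a
inferred type:
  Pi (ξ : Type0). Pi (n : Nat). Pi (c : Nat). Pi (a : Vec ξ n). Pi (j : Vec ξ c). Vec ξ (elimNat (\(f : Nat). Nat) c (\(w : Nat). \(b : Nat). succ b) n)
reduction steps (normal order): 6
started in normal form: no
first contracted redex: a beta-redex


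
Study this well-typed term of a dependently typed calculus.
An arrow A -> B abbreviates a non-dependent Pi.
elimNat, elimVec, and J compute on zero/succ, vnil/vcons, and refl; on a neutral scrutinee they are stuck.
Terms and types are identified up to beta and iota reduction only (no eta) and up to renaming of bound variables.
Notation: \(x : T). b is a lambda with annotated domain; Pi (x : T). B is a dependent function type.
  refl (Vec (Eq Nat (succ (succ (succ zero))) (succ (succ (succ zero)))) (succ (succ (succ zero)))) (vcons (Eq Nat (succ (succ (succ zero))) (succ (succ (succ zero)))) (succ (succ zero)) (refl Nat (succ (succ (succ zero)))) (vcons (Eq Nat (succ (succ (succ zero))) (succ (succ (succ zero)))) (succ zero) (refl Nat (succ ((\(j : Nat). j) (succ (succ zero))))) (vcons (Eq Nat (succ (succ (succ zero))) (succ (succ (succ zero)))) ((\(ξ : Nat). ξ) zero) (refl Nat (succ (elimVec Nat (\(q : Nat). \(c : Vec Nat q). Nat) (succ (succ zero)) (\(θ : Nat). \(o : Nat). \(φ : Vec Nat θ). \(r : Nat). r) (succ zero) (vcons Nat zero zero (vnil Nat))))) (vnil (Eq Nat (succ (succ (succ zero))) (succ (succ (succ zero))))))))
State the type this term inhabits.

the term's type:
  Eq (Vec (Eq Nat (succ (succ (succ zero))) (succ (succ (succ zero)))) (succ (succ (succ zero)))) (vcons (Eq Nat (succ (succ (succ zero))) (succ (succ (succ zero)))) (succ (succ zero)) (refl Nat (succ (succ (succ zero)))) (vcons (Eq Nat (succ (succ (succ zero))) (succ (succ (succ zero)))) (succ zero) (refl Nat (succ (succ (succ zero)))) (vcons (Eq Nat (succ (succ (succ zero))) (succ (succ (succ zero)))) zero (refl Nat (succ (succ (succ zero)))) (vnil (Eq Nat (succ (succ (succ zero))) (succ (succ (succ zero)))))))) (vcons (Eq Nat (succ (succ (succ zero))) (succ (succ (succ zero)))) (succ (succ zero)) (refl Nat (succ (succ (succ zero)))) (vcons (Eq Nat (succ (succ (succ zero))) (succ (succ (succ zero)))) (succ zero) (refl Nat (succ (succ (succ zero)))) (vcons (Eq Nat (succ (succ (succ zero))) (succ (succ (succ zero)))) zero (refl Nat (succ (succ (succ zero)))) (vnil (Eq Nat (succ (succ (succ zero))) (succ (succ (succ zero))))))))


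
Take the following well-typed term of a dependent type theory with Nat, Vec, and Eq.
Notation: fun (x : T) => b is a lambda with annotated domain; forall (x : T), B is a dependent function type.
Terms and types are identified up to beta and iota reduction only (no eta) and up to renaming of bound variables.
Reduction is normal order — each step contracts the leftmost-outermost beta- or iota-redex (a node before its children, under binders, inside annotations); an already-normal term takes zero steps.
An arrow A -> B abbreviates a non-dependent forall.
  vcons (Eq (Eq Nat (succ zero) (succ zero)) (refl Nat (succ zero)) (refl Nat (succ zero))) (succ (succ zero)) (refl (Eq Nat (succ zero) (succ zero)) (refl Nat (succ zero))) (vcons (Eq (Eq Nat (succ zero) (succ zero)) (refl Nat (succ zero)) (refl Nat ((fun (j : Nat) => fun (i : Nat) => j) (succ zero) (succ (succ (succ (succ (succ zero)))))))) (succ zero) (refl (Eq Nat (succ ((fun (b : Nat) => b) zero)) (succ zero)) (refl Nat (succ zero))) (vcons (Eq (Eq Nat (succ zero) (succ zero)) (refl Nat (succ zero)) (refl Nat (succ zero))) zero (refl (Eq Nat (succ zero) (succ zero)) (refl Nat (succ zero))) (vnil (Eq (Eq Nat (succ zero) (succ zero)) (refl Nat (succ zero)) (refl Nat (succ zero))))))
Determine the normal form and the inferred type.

resulting normal form:
  vcons (Eq (Eq Nat (succ zero) (succ zero)) (refl Nat (succ zero)) (refl Nat (succ zero))) (succ (succ zero)) (refl (Eq Nat (succ zero) (succ zero)) (refl Nat (succ zero))) (vcons (Eq (Eq Nat (succ zero) (succ zero)) (refl Nat (succ zero)) (refl Nat (succ zero))) (succ zero) (refl (Eq Nat (succ zero) (succ zero)) (refl Nat (succ zero))) (vcons (Eq (Eq Nat (succ zero) (succ zero)) (refl Nat (succ zero)) (refl Nat (succ zero))) zero (refl (Eq Nat (succ zero) (succ zero)) (refl Nat (succ zero))) (vnil (Eq (Eq Nat (succ zero) (succ zero)) (refl Nat (succ zero)) (refl Nat (succ zero))))))
the term's type:
  Vec (Eq (Eq Nat (succ zero) (succ zero)) (refl Nat (succ zero)) (refl Nat (succ zero))) (succ (succ (succ zero)))
observation: the first redex contracted is a beta-redex; the normal form is reached in 3 normal-order steps.


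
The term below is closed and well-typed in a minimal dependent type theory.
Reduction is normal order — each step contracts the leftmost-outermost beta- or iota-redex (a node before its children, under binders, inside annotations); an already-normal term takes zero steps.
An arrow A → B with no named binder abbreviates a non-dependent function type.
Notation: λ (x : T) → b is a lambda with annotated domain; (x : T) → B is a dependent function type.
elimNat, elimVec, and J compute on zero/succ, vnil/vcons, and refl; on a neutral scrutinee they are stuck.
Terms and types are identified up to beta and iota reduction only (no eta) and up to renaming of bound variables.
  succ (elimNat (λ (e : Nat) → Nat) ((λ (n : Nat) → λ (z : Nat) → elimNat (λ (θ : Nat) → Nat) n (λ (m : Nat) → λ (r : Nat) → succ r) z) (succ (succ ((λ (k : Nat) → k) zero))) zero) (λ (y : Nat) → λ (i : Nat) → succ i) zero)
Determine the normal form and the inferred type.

resulting normal form:
  succ (succ (succ zero))
the term's type:
  Nat
observation: 5 normal-order steps normalize the term, beginning with an elimNat iota-redex.


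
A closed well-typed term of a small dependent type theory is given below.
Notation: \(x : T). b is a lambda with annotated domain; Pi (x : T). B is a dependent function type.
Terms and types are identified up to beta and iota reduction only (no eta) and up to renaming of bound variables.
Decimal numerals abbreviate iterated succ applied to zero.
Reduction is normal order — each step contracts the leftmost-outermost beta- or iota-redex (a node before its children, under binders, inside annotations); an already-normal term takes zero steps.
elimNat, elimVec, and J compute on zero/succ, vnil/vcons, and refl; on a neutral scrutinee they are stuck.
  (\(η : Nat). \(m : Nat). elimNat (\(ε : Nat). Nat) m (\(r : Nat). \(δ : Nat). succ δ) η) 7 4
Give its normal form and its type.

reduced normal form:
  11
inferred type:
  Nat


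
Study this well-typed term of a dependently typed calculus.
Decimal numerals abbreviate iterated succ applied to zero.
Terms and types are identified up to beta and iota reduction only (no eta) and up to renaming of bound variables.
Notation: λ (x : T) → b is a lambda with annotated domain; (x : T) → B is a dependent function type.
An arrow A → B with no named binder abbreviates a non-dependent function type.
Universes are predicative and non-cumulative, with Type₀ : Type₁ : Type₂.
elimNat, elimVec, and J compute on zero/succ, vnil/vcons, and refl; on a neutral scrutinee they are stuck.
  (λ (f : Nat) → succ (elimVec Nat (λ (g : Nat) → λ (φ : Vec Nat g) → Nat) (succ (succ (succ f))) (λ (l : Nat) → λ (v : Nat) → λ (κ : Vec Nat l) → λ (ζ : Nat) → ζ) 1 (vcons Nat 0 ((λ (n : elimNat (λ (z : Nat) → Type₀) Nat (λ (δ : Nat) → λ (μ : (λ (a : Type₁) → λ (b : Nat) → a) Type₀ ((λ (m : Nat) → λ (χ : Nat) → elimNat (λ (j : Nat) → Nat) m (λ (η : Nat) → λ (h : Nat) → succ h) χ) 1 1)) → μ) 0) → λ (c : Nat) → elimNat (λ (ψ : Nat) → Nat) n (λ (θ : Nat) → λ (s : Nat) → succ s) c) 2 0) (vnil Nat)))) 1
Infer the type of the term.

inferred type:
  Nat


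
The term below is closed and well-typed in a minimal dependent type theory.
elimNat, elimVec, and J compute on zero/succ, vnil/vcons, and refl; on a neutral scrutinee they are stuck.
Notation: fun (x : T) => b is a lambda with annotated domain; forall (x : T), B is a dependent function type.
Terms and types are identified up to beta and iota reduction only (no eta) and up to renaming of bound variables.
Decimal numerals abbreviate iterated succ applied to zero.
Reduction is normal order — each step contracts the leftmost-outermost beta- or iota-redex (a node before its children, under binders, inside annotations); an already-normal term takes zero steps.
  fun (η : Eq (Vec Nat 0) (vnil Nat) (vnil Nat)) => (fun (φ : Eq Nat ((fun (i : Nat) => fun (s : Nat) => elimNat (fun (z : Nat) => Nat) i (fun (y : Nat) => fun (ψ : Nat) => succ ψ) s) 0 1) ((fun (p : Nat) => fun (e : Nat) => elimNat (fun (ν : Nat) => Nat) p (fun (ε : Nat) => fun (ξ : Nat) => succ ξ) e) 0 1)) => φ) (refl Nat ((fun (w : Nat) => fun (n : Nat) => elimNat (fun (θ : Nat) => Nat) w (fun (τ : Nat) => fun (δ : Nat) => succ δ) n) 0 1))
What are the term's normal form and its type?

reduced normal form:
  fun (η : Eq (Vec Nat 0) (vnil Nat) (vnil Nat)) => refl Nat 1
type:
  forall (η : Eq (Vec Nat 0) (vnil Nat) (vnil Nat)), Eq Nat 1 1
observation: contracting a beta-redex first, the term normalizes in 7 steps.


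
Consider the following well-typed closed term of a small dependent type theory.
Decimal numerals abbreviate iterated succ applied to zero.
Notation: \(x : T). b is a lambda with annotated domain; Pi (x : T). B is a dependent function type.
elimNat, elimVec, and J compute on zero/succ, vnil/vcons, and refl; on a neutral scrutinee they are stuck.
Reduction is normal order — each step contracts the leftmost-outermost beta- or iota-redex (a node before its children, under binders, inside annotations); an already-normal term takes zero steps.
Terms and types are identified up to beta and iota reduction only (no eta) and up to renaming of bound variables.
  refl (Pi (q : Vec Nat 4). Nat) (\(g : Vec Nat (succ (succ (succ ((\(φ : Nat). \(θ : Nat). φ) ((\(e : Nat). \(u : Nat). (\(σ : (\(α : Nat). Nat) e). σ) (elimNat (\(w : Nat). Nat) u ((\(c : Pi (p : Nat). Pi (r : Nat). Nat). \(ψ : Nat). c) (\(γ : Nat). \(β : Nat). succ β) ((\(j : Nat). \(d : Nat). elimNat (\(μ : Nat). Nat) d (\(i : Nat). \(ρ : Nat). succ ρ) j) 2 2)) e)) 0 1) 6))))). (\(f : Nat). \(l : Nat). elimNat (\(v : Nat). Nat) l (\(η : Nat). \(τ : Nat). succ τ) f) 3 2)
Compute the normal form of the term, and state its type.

normal form:
  refl (Pi (q : Vec Nat 4). Nat) (\(g : Vec Nat 4). 5)
the term's type:
  Eq (Pi (q : Vec Nat 4). Nat) (\(g : Vec Nat 4). 5) (\(φ : Vec Nat 4). 5)
observation: 18 normal-order steps separate the term from its normal form.


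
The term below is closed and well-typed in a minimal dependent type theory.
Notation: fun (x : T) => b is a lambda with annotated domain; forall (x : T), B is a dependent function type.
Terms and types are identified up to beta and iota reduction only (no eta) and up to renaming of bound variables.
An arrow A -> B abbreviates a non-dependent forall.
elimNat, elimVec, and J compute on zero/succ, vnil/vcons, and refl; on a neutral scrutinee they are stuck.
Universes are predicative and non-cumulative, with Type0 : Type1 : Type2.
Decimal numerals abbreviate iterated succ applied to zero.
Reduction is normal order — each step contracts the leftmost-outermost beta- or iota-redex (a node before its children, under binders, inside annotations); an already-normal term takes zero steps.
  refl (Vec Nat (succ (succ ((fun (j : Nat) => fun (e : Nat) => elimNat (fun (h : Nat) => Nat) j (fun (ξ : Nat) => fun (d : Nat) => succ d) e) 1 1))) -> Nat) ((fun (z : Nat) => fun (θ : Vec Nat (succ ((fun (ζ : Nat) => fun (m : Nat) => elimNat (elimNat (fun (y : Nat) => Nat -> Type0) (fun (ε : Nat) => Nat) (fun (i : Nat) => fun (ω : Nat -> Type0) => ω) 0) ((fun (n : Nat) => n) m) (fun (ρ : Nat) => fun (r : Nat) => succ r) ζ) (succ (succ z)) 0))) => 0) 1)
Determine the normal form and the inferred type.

reduced normal form:
  refl (Vec Nat 4 -> Nat) (fun (j : Vec Nat 4) => 0)
the term's type:
  Eq (Vec Nat 4 -> Nat) (fun (j : Vec Nat 4) => 0) (fun (e : Vec Nat 4) => 0)
observation: contracting a beta-redex first, the term normalizes in 20 steps.


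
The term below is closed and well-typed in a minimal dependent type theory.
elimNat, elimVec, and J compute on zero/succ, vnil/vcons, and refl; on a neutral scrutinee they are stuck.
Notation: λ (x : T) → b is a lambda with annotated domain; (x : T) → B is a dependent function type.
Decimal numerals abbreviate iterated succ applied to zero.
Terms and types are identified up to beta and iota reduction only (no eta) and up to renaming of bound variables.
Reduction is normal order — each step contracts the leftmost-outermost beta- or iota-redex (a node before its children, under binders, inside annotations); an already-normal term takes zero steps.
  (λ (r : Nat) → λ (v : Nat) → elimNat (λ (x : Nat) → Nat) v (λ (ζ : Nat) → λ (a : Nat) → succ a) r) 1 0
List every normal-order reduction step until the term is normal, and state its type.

reduction (normal order):
  (λ (r : Nat) → λ (v : Nat) → elimNat (λ (x : Nat) → Nat) v (λ (ζ : Nat) → λ (a : Nat) → succ a) r) 1 0
  ~> (λ (r : Nat) → elimNat (λ (v : Nat) → Nat) r (λ (x : Nat) → λ (ζ : Nat) → succ ζ) 1) 0
  ~> elimNat (λ (r : Nat) → Nat) 0 (λ (v : Nat) → λ (x : Nat) → succ x) 1
  ~> (λ (r : Nat) → λ (v : Nat) → succ v) 0 (elimNat (λ (x : Nat) → Nat) 0 (λ (ζ : Nat) → λ (a : Nat) → succ a) 0)
  ~> (λ (r : Nat) → succ r) (elimNat (λ (v : Nat) → Nat) 0 (λ (x : Nat) → λ (ζ : Nat) → succ ζ) 0)
  ~> succ (elimNat (λ (r : Nat) → Nat) 0 (λ (v : Nat) → λ (x : Nat) → succ x) 0)
  ~> 1
inferred type:
  Nat


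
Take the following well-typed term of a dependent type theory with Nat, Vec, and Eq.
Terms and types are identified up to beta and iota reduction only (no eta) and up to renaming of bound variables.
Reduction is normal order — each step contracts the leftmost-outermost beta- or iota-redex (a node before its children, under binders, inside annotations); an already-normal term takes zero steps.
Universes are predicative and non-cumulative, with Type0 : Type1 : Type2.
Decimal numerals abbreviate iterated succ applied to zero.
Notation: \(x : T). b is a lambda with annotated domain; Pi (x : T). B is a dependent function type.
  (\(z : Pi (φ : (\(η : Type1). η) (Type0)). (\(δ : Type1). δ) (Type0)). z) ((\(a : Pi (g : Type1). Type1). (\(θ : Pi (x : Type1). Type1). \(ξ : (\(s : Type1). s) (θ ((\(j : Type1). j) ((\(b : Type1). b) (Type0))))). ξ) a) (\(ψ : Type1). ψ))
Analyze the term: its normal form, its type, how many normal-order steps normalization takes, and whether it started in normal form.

normal form:
  \(z : Type0). z
inferred type:
  Pi (z : Type0). Type0
reduction steps (normal order): 7
term was already normal: no
first contracted redex: a beta-redex


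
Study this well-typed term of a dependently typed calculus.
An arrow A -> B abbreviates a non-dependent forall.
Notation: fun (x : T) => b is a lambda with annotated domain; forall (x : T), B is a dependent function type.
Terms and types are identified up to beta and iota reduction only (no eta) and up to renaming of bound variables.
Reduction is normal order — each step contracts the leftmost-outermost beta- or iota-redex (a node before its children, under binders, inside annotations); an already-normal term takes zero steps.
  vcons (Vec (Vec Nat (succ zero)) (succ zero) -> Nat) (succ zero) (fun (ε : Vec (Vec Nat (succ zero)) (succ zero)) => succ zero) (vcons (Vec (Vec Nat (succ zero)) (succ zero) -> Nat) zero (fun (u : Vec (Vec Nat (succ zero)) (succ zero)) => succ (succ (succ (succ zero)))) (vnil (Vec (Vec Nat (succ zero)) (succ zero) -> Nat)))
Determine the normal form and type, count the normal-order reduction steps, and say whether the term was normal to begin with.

resulting normal form:
  vcons (Vec (Vec Nat (succ zero)) (succ zero) -> Nat) (succ zero) (fun (ε : Vec (Vec Nat (succ zero)) (succ zero)) => succ zero) (vcons (Vec (Vec Nat (succ zero)) (succ zero) -> Nat) zero (fun (u : Vec (Vec Nat (succ zero)) (succ zero)) => succ (succ (succ (succ zero)))) (vnil (Vec (Vec Nat (succ zero)) (succ zero) -> Nat)))
the term's type:
  Vec (Vec (Vec Nat (succ zero)) (succ zero) -> Nat) (succ (succ zero))
normal-order step count: 0
already normal: yes


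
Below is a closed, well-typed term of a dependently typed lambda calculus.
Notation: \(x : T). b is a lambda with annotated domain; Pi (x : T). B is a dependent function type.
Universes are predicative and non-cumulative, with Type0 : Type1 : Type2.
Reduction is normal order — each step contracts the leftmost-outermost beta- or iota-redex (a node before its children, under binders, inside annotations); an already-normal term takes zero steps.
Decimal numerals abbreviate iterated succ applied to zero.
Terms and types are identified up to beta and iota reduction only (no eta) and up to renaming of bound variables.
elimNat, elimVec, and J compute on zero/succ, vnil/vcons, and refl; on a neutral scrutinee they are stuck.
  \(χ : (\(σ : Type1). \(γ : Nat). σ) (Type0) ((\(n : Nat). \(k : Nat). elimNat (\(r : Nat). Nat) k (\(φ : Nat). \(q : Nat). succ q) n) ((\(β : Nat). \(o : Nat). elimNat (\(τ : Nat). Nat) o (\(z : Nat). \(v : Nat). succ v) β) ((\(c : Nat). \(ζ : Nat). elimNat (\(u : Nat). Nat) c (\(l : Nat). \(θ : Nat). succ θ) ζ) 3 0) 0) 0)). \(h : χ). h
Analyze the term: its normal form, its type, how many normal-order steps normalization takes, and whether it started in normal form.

resulting normal form:
  \(χ : Type0). \(σ : χ). σ
inferred type:
  Pi (χ : Type0). Pi (σ : χ). χ
reduction steps (normal order): 2
term was already normal: no
first redex: a beta-redex


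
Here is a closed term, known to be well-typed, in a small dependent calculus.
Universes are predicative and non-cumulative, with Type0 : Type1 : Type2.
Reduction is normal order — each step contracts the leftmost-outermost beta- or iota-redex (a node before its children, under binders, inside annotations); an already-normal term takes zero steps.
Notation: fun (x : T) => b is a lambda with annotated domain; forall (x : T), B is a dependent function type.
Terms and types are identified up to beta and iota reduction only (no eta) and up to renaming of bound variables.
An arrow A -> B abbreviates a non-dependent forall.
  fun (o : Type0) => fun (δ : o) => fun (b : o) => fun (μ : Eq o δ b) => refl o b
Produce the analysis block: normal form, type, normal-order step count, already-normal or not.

reduced normal form:
  fun (o : Type0) => fun (δ : o) => fun (b : o) => fun (μ : Eq o δ b) => refl o b
type:
  forall (o : Type0), forall (δ : o), forall (b : o), Eq o δ b -> Eq o b b
steps to reach normal form (normal order): 0
term was already normal: yes


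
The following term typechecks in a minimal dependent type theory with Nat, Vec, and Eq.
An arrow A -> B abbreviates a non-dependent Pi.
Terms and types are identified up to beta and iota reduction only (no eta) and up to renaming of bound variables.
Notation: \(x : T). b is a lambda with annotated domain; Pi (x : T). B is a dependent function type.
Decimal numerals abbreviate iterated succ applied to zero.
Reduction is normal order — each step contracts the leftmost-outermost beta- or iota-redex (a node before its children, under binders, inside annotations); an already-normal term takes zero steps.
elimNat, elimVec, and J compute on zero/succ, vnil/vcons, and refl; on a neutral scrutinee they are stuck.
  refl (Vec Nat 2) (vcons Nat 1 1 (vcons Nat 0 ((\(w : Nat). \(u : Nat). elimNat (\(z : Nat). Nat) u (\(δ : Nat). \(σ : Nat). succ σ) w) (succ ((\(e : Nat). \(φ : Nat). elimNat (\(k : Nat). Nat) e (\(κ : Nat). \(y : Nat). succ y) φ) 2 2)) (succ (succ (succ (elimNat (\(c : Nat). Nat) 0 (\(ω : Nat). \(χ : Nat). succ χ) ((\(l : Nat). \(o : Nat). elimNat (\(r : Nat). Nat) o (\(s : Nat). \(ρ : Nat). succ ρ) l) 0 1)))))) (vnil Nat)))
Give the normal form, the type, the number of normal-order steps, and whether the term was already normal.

resulting normal form:
  refl (Vec Nat 2) (vcons Nat 1 1 (vcons Nat 0 9 (vnil Nat)))
inferred type:
  Eq (Vec Nat 2) (vcons Nat 1 1 (vcons Nat 0 9 (vnil Nat))) (vcons Nat 1 1 (vcons Nat 0 9 (vnil Nat)))
reduction steps (normal order): 34
already normal: no
first redex: a beta-redex


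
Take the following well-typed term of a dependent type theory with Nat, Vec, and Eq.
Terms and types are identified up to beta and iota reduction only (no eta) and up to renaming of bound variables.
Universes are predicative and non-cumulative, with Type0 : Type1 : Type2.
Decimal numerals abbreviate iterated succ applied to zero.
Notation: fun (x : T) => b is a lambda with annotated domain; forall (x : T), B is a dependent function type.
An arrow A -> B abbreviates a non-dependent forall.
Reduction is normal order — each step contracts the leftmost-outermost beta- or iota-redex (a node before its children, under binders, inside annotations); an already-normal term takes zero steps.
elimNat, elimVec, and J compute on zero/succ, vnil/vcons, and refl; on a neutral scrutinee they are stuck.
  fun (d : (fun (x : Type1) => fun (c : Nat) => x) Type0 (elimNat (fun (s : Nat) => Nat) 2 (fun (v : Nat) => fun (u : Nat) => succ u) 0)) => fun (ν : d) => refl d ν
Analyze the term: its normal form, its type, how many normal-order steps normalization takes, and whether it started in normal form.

normal form:
  fun (d : Type0) => fun (x : d) => refl d x
the term's type:
  forall (d : Type0), forall (x : d), Eq d x x
steps to reach normal form (normal order): 2
already normal: no
first redex: a beta-redex


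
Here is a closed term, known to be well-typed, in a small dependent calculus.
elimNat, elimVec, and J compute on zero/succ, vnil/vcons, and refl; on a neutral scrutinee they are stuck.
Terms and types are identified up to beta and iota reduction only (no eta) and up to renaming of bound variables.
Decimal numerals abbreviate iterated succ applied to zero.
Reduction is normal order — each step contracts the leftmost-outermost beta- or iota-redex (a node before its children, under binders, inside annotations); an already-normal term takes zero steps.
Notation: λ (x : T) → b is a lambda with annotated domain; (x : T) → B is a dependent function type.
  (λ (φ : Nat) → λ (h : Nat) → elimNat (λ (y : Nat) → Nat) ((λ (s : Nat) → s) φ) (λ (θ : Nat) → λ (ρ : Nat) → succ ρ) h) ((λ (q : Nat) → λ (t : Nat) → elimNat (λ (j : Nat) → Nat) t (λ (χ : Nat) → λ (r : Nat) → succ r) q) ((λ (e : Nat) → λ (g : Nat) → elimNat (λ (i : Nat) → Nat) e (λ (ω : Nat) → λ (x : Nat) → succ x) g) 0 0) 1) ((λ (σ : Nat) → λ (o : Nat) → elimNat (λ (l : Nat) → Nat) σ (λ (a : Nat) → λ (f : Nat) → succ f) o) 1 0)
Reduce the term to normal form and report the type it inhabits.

reduced normal form:
  2
type:
  Nat


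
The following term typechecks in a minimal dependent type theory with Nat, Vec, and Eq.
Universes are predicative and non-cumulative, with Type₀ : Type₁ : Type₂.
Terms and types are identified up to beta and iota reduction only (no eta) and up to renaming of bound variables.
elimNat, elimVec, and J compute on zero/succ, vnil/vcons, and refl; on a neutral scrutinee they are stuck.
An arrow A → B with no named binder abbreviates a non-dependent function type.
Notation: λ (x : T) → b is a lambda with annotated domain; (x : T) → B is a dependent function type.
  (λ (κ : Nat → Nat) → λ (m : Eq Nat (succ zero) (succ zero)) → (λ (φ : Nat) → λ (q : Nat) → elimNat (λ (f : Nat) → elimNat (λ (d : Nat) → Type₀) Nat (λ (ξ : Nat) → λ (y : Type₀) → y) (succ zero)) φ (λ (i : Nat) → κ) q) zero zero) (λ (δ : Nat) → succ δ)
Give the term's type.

type:
  Eq Nat (succ zero) (succ zero) → Nat


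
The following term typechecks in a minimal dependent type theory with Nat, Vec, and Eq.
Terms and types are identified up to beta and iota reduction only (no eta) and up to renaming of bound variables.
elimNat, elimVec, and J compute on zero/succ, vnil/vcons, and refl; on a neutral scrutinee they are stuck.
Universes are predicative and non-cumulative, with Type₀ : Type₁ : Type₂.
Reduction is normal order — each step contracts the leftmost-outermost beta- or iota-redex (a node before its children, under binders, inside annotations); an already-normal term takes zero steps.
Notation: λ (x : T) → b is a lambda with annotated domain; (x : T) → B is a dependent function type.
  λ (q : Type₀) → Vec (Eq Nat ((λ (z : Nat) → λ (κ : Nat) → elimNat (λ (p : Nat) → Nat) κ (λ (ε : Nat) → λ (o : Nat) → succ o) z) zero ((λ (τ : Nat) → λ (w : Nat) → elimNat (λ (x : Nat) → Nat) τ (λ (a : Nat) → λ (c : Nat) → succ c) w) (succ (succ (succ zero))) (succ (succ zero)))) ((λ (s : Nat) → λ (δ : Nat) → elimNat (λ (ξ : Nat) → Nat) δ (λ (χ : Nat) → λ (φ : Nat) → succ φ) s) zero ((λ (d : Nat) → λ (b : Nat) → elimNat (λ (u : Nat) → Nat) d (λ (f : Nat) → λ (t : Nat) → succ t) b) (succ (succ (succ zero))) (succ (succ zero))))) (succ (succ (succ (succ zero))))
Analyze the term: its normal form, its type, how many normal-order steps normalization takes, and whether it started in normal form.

resulting normal form:
  λ (q : Type₀) → Vec (Eq Nat (succ (succ (succ (succ (succ zero))))) (succ (succ (succ (succ (succ zero)))))) (succ (succ (succ (succ zero))))
the term's type:
  (q : Type₀) → Type₀
reduction steps (normal order): 24
term was already normal: no
first contracted redex: a beta-redex


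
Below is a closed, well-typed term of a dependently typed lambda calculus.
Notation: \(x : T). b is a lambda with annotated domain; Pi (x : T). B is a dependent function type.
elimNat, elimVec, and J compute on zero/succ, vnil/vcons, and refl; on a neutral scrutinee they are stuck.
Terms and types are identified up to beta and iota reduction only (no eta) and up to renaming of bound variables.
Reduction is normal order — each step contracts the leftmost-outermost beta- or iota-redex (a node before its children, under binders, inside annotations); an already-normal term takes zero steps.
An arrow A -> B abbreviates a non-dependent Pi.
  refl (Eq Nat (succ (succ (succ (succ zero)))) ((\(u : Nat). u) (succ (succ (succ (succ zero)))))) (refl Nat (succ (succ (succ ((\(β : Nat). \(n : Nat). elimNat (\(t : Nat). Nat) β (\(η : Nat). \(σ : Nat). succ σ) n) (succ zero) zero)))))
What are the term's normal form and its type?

resulting normal form:
  refl (Eq Nat (succ (succ (succ (succ zero)))) (succ (succ (succ (succ zero))))) (refl Nat (succ (succ (succ (succ zero)))))
inferred type:
  Eq (Eq Nat (succ (succ (succ (succ zero)))) (succ (succ (succ (succ zero))))) (refl Nat (succ (succ (succ (succ zero))))) (refl Nat (succ (succ (succ (succ zero)))))


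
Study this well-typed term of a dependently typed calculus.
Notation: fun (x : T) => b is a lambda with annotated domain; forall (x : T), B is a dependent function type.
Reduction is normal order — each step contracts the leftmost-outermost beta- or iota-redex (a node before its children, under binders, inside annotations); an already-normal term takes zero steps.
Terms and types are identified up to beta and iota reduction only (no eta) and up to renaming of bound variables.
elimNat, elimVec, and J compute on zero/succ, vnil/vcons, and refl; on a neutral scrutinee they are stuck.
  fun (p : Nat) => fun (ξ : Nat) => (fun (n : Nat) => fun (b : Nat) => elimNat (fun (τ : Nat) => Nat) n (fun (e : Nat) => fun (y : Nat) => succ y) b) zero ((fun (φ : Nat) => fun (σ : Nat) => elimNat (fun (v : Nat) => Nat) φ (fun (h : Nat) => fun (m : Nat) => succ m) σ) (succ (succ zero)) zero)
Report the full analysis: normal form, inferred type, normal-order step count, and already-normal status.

reduced normal form:
  fun (p : Nat) => fun (ξ : Nat) => succ (succ zero)
the term's type:
  forall (p : Nat), forall (ξ : Nat), Nat
normal-order step count: 12
already normal: no
first redex: a beta-redex


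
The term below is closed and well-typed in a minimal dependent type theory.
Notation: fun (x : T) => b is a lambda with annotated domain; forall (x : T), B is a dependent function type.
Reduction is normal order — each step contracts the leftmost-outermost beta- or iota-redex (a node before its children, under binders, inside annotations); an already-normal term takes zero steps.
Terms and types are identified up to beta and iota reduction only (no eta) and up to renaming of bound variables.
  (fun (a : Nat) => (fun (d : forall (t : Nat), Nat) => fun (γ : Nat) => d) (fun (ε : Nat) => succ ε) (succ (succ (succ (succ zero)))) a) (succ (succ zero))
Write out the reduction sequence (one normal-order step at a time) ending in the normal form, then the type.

reduction (normal order):
  (fun (a : Nat) => (fun (d : forall (t : Nat), Nat) => fun (γ : Nat) => d) (fun (ε : Nat) => succ ε) (succ (succ (succ (succ zero)))) a) (succ (succ zero))
  ~> (fun (a : forall (d : Nat), Nat) => fun (t : Nat) => a) (fun (γ : Nat) => succ γ) (succ (succ (succ (succ zero)))) (succ (succ zero))
  ~> (fun (a : Nat) => fun (d : Nat) => succ d) (succ (succ (succ (succ zero)))) (succ (succ zero))
  ~> (fun (a : Nat) => succ a) (succ (succ zero))
  ~> succ (succ (succ zero))
inferred type:
  Nat


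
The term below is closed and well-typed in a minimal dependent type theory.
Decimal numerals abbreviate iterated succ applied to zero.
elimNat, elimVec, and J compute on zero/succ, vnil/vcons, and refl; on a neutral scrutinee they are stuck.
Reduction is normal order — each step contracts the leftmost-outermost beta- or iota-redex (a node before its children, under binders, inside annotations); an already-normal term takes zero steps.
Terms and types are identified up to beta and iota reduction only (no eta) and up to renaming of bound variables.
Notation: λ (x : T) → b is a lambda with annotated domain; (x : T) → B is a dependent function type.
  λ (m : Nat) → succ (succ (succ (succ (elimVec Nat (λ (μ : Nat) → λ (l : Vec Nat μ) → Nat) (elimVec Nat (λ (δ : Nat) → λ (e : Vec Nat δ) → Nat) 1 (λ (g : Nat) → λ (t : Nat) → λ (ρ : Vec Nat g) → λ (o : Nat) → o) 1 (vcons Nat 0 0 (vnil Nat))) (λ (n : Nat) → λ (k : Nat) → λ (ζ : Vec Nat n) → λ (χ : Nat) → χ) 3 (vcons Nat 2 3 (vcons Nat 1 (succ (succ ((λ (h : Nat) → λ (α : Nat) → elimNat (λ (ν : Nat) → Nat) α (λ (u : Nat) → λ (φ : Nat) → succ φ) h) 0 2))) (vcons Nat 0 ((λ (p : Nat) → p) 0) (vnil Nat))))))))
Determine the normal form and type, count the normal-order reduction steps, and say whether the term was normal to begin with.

normal form:
  λ (m : Nat) → 5
inferred type:
  (m : Nat) → Nat
normal-order step count: 22
started in normal form: no
first redex: an elimVec iota-redex
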